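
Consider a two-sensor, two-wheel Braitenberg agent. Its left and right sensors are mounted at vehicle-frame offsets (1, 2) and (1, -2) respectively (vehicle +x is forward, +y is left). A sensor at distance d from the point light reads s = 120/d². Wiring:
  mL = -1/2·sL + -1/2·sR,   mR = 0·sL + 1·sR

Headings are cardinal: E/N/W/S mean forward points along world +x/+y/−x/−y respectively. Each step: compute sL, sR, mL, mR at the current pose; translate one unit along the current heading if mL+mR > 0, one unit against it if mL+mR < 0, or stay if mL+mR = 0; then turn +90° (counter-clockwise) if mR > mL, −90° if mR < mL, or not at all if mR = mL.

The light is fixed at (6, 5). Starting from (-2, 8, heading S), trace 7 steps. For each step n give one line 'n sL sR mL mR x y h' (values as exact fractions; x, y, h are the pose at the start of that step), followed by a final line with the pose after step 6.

0 3 15/13 -27/13 15/13 -2 8 S
1 24/17 120/53 -1656/901 120/53 -2 9 E
2 60/53 12/5 -468/265 12/5 -1 9 N
3 120/73 120/113 -11160/8249 120/113 -1 10 W
4 15/4 3/2 -21/8 3/2 0 10 S
5 120/89 120/41 -7800/3649 120/41 0 11 E
6 60/49 60/29 -2340/1421 60/29 1 11 N
final 1 12 W

n=0: pose=(-2,8,S); sL=3, sR=15/13; mL=-27/13, mR=15/13; mL+mR=-12/13 → advance -1; mR−mL=42/13 → turn +1·90°
n=1: pose=(-2,9,E); sL=24/17, sR=120/53; mL=-1656/901, mR=120/53; mL+mR=384/901 → advance +1; mR−mL=3696/901 → turn +1·90°
n=2: pose=(-1,9,N); sL=60/53, sR=12/5; mL=-468/265, mR=12/5; mL+mR=168/265 → advance +1; mR−mL=1104/265 → turn +1·90°
n=3: pose=(-1,10,W); sL=120/73, sR=120/113; mL=-11160/8249, mR=120/113; mL+mR=-2400/8249 → advance -1; mR−mL=19920/8249 → turn +1·90°
n=4: pose=(0,10,S); sL=15/4, sR=3/2; mL=-21/8, mR=3/2; mL+mR=-9/8 → advance -1; mR−mL=33/8 → turn +1·90°
n=5: pose=(0,11,E); sL=120/89, sR=120/41; mL=-7800/3649, mR=120/41; mL+mR=2880/3649 → advance +1; mR−mL=18480/3649 → turn +1·90°
n=6: pose=(1,11,N); sL=60/49, sR=60/29; mL=-2340/1421, mR=60/29; mL+mR=600/1421 → advance +1; mR−mL=5280/1421 → turn +1·90°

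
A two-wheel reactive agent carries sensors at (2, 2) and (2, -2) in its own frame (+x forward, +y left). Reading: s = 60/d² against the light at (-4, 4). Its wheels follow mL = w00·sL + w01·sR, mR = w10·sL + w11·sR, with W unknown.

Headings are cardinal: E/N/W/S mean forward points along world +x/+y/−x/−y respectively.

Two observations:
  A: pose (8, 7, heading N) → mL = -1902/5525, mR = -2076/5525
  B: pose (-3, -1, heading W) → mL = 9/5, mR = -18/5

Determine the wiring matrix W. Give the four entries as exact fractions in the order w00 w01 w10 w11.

-1 1/2 -1/2 -1/2

obs A: pose=(8,7,N) → sL=12/25, sR=60/221, mL=-1902/5525, mR=-2076/5525
obs B: pose=(-3,-1,W) → sL=6/5, sR=6, mL=9/5, mR=-18/5
sensor matrix S = [[12/25, 60/221], [6/5, 6]]; det S = 14112/5525
solve [mL_A; mL_B] = S·[w00; w01] and [mR_A; mR_B] = S·[w10; w11]:
  w00 = -1, w01 = 1/2, w10 = -1/2, w11 = -1/2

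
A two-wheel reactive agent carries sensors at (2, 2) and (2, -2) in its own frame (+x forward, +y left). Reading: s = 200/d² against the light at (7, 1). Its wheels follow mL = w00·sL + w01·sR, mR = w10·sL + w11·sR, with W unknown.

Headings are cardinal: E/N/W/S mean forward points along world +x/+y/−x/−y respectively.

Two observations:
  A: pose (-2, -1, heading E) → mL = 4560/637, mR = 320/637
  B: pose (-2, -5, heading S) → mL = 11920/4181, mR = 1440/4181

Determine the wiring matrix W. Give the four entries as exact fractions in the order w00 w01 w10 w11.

obs A: pose=(-2,-1,E) → sL=200/49, sR=40/13, mL=4560/637, mR=320/637
obs B: pose=(-2,-5,S) → sL=200/113, sR=40/37, mL=11920/4181, mR=1440/4181
sensor matrix S = [[200/49, 40/13], [200/113, 40/37]]; det S = -2752000/2663297
solve [mL_A; mL_B] = S·[w00; w01] and [mR_A; mR_B] = S·[w10; w11]:
  w00 = 1, w01 = 1, w10 = 1/2, w11 = -1/2

1 1 1/2 -1/2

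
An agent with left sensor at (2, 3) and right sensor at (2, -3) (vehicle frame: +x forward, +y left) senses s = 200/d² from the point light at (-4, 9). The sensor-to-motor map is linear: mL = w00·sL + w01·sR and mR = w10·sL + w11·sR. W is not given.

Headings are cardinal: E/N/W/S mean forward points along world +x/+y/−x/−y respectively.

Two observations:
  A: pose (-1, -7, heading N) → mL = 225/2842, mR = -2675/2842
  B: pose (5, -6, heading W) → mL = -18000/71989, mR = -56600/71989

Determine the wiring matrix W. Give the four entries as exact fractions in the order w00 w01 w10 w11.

1/2 -1/2 -1/2 -1/2

obs A: pose=(-1,-7,N) → sL=50/49, sR=25/29, mL=225/2842, mR=-2675/2842
obs B: pose=(5,-6,W) → sL=200/373, sR=200/193, mL=-18000/71989, mR=-56600/71989
sensor matrix S = [[50/49, 25/29], [200/373, 200/193]]; det S = 60885000/102296369
solve [mL_A; mL_B] = S·[w00; w01] and [mR_A; mR_B] = S·[w10; w11]:
  w00 = 1/2, w01 = -1/2, w10 = -1/2, w11 = -1/2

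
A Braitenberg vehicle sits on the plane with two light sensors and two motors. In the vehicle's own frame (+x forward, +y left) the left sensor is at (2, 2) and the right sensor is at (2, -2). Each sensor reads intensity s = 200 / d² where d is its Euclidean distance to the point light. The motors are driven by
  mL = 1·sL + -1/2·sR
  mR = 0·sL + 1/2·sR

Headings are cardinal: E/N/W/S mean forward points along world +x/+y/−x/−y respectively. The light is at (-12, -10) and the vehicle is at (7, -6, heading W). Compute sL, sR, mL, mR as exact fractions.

200/293 8/13 1428/3809 4/13

left sensor world pos  = (5, -8); dL² = 293
right sensor world pos = (5, -4); dR² = 325
sL = 200/293 = 200/293
sR = 200/325 = 8/13
mL = 1·sL + -1/2·sR = 1428/3809
mR = 0·sL + 1/2·sR = 4/13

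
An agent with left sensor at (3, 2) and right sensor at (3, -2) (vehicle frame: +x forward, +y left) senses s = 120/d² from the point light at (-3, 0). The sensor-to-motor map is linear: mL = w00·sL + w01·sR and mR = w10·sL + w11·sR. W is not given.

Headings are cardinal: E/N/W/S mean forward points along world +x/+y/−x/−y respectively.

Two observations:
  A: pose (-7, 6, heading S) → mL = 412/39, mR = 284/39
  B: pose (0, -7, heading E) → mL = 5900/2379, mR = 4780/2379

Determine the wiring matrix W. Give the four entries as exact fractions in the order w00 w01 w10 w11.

obs A: pose=(-7,6,S) → sL=120/13, sR=8/3, mL=412/39, mR=284/39
obs B: pose=(0,-7,E) → sL=120/61, sR=40/39, mL=5900/2379, mR=4780/2379
sensor matrix S = [[120/13, 8/3], [120/61, 40/39]]; det S = 43520/10309
solve [mL_A; mL_B] = S·[w00; w01] and [mR_A; mR_B] = S·[w10; w11]:
  w00 = 1, w01 = 1/2, w10 = 1/2, w11 = 1

1 1/2 1/2 1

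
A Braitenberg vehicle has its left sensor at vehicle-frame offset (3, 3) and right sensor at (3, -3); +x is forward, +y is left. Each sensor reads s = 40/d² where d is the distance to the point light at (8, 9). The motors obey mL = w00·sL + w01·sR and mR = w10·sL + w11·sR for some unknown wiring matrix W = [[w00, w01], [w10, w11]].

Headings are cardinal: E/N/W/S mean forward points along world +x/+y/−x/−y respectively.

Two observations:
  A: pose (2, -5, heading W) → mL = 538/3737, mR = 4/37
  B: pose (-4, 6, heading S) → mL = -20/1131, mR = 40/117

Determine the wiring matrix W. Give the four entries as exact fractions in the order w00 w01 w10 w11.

obs A: pose=(2,-5,W) → sL=4/37, sR=20/101, mL=538/3737, mR=4/37
obs B: pose=(-4,6,S) → sL=40/117, sR=40/261, mL=-20/1131, mR=40/117
sensor matrix S = [[4/37, 20/101], [40/117, 40/261]]; det S = -648320/12679641
solve [mL_A; mL_B] = S·[w00; w01] and [mR_A; mR_B] = S·[w10; w11]:
  w00 = -1/2, w01 = 1, w10 = 1, w11 = 0

-1/2 1 1 0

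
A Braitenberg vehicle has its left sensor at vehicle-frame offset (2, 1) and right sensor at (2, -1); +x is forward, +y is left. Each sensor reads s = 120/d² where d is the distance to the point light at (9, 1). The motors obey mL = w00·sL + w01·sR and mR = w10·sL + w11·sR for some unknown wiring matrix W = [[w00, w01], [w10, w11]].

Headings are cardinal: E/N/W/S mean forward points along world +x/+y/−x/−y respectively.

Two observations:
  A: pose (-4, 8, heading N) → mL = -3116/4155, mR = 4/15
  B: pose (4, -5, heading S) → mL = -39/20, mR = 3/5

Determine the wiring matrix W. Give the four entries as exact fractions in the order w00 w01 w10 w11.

obs A: pose=(-4,8,N) → sL=120/277, sR=8/15, mL=-3116/4155, mR=4/15
obs B: pose=(4,-5,S) → sL=3/2, sR=6/5, mL=-39/20, mR=3/5
sensor matrix S = [[120/277, 8/15], [3/2, 6/5]]; det S = -388/1385
solve [mL_A; mL_B] = S·[w00; w01] and [mR_A; mR_B] = S·[w10; w11]:
  w00 = -1/2, w01 = -1, w10 = 0, w11 = 1/2

-1/2 -1 0 1/2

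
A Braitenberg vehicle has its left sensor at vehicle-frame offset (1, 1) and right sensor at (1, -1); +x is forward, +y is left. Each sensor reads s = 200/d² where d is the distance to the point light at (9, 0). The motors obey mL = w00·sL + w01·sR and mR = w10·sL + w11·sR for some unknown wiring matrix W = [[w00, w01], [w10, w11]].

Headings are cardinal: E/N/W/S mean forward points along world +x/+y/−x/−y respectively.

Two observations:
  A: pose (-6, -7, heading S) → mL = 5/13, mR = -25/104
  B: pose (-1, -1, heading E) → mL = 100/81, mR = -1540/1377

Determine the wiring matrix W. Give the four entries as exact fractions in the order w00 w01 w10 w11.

obs A: pose=(-6,-7,S) → sL=10/13, sR=5/8, mL=5/13, mR=-25/104
obs B: pose=(-1,-1,E) → sL=200/81, sR=40/17, mL=100/81, mR=-1540/1377
sensor matrix S = [[10/13, 5/8], [200/81, 40/17]]; det S = 4775/17901
solve [mL_A; mL_B] = S·[w00; w01] and [mR_A; mR_B] = S·[w10; w11]:
  w00 = 1/2, w01 = 0, w10 = 1/2, w11 = -1

1/2 0 1/2 -1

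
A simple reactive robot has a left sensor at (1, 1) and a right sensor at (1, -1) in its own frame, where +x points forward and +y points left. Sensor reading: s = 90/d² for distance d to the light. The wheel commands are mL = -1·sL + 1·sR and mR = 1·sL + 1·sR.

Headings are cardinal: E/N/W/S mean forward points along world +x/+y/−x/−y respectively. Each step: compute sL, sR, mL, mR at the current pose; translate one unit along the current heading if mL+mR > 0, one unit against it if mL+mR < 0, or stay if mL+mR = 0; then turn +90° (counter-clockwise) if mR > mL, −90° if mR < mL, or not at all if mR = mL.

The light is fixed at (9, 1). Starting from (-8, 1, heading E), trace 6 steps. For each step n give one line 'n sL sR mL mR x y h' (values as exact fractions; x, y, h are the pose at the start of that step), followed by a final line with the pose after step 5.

n=0: pose=(-8,1,E); sL=90/257, sR=90/257; mL=0, mR=180/257; mL+mR=180/257 → advance +1; mR−mL=180/257 → turn +1·90°
n=1: pose=(-7,1,N); sL=9/29, sR=45/113; mL=288/3277, mR=2322/3277; mL+mR=90/113 → advance +1; mR−mL=18/29 → turn +1·90°
n=2: pose=(-7,2,W); sL=90/289, sR=90/293; mL=-360/84677, mR=52380/84677; mL+mR=180/293 → advance +1; mR−mL=180/289 → turn +1·90°
n=3: pose=(-8,2,S); sL=45/128, sR=5/18; mL=-85/1152, mR=725/1152; mL+mR=5/9 → advance +1; mR−mL=45/64 → turn +1·90°
n=4: pose=(-8,1,E); sL=90/257, sR=90/257; mL=0, mR=180/257; mL+mR=180/257 → advance +1; mR−mL=180/257 → turn +1·90°
n=5: pose=(-7,1,N); sL=9/29, sR=45/113; mL=288/3277, mR=2322/3277; mL+mR=90/113 → advance +1; mR−mL=18/29 → turn +1·90°

0 90/257 90/257 0 180/257 -8 1 E
1 9/29 45/113 288/3277 2322/3277 -7 1 N
2 90/289 90/293 -360/84677 52380/84677 -7 2 W
3 45/128 5/18 -85/1152 725/1152 -8 2 S
4 90/257 90/257 0 180/257 -8 1 E
5 9/29 45/113 288/3277 2322/3277 -7 1 N
final -7 2 W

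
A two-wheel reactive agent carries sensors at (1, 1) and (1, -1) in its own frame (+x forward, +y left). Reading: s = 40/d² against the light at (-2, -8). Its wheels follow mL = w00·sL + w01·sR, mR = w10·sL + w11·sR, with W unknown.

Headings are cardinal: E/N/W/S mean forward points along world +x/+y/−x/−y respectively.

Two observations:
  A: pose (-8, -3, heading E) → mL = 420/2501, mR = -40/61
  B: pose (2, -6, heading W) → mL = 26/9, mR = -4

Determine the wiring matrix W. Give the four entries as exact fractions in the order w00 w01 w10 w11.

obs A: pose=(-8,-3,E) → sL=40/61, sR=40/41, mL=420/2501, mR=-40/61
obs B: pose=(2,-6,W) → sL=4, sR=20/9, mL=26/9, mR=-4
sensor matrix S = [[40/61, 40/41], [4, 20/9]]; det S = -55040/22509
solve [mL_A; mL_B] = S·[w00; w01] and [mR_A; mR_B] = S·[w10; w11]:
  w00 = 1, w01 = -1/2, w10 = -1, w11 = 0

1 -1/2 -1 0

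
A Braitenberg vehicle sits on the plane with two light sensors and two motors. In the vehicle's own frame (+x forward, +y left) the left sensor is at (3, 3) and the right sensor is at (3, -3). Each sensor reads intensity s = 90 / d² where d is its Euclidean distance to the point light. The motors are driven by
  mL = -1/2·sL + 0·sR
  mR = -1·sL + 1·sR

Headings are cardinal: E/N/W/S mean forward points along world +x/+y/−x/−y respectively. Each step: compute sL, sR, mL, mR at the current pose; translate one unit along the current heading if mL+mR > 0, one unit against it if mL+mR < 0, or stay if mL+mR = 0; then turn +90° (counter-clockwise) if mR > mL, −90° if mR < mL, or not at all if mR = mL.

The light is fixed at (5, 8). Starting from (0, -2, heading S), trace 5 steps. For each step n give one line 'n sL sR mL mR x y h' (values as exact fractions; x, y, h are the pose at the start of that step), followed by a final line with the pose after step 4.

0 90/173 90/233 -45/173 -5400/40309 0 -2 S
1 9/4 45/74 -9/8 -243/148 0 -1 E
2 10/17 2/5 -5/17 -16/85 -1 -1 S
3 45/17 9/13 -45/34 -432/221 -1 0 E
4 90/137 90/221 -45/137 -7560/30277 -2 0 S
final -2 1 E

n=0: pose=(0,-2,S); sL=90/173, sR=90/233; mL=-45/173, mR=-5400/40309; mL+mR=-15885/40309 → advance -1; mR−mL=5085/40309 → turn +1·90°
n=1: pose=(0,-1,E); sL=9/4, sR=45/74; mL=-9/8, mR=-243/148; mL+mR=-819/296 → advance -1; mR−mL=-153/296 → turn -1·90°
n=2: pose=(-1,-1,S); sL=10/17, sR=2/5; mL=-5/17, mR=-16/85; mL+mR=-41/85 → advance -1; mR−mL=9/85 → turn +1·90°
n=3: pose=(-1,0,E); sL=45/17, sR=9/13; mL=-45/34, mR=-432/221; mL+mR=-1449/442 → advance -1; mR−mL=-279/442 → turn -1·90°
n=4: pose=(-2,0,S); sL=90/137, sR=90/221; mL=-45/137, mR=-7560/30277; mL+mR=-17505/30277 → advance -1; mR−mL=2385/30277 → turn +1·90°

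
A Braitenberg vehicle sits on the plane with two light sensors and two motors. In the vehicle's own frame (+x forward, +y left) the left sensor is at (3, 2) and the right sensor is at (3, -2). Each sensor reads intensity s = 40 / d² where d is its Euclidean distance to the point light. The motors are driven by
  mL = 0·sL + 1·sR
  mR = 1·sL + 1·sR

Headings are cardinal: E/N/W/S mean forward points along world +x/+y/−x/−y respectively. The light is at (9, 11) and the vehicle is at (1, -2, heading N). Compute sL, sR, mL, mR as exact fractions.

left sensor world pos  = (-1, 1); dL² = 200
right sensor world pos = (3, 1); dR² = 136
sL = 40/200 = 1/5
sR = 40/136 = 5/17
mL = 0·sL + 1·sR = 5/17
mR = 1·sL + 1·sR = 42/85

1/5 5/17 5/17 42/85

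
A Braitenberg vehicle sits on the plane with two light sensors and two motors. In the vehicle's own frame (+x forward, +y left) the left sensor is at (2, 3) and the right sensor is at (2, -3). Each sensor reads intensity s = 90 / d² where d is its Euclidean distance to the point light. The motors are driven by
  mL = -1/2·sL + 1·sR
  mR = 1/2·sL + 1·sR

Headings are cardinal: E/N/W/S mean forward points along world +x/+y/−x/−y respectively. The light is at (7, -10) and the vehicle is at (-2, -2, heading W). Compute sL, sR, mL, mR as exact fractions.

45/73 45/121 1125/17666 12015/17666

left sensor world pos  = (-4, -5); dL² = 146
right sensor world pos = (-4, 1); dR² = 242
sL = 90/146 = 45/73
sR = 90/242 = 45/121
mL = -1/2·sL + 1·sR = 1125/17666
mR = 1/2·sL + 1·sR = 12015/17666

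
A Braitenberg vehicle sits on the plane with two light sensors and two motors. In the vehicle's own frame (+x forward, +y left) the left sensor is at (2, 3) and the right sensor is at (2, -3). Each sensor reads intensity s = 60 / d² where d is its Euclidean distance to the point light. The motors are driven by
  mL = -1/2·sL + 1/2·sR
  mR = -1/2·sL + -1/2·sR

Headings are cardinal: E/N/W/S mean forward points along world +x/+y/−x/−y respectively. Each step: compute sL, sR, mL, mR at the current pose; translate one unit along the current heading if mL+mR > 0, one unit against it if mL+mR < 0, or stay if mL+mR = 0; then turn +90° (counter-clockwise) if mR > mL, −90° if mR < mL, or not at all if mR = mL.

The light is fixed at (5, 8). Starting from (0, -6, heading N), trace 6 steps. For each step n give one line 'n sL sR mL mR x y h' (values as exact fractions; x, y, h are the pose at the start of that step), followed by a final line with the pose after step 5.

n=0: pose=(0,-6,N); sL=15/52, sR=15/37; mL=225/3848, mR=-1335/3848; mL+mR=-15/52 → advance -1; mR−mL=-15/37 → turn -1·90°
n=1: pose=(0,-7,E); sL=20/51, sR=20/111; mL=-200/1887, mR=-180/629; mL+mR=-20/51 → advance -1; mR−mL=-20/111 → turn -1·90°
n=2: pose=(-1,-7,S); sL=30/149, sR=6/37; mL=-108/5513, mR=-1002/5513; mL+mR=-30/149 → advance -1; mR−mL=-6/37 → turn -1·90°
n=3: pose=(-1,-6,W); sL=60/353, sR=12/37; mL=1008/13061, mR=-3228/13061; mL+mR=-60/353 → advance -1; mR−mL=-12/37 → turn -1·90°
n=4: pose=(0,-6,N); sL=15/52, sR=15/37; mL=225/3848, mR=-1335/3848; mL+mR=-15/52 → advance -1; mR−mL=-15/37 → turn -1·90°
n=5: pose=(0,-7,E); sL=20/51, sR=20/111; mL=-200/1887, mR=-180/629; mL+mR=-20/51 → advance -1; mR−mL=-20/111 → turn -1·90°

0 15/52 15/37 225/3848 -1335/3848 0 -6 N
1 20/51 20/111 -200/1887 -180/629 0 -7 E
2 30/149 6/37 -108/5513 -1002/5513 -1 -7 S
3 60/353 12/37 1008/13061 -3228/13061 -1 -6 W
4 15/52 15/37 225/3848 -1335/3848 0 -6 N
5 20/51 20/111 -200/1887 -180/629 0 -7 E
final -1 -7 S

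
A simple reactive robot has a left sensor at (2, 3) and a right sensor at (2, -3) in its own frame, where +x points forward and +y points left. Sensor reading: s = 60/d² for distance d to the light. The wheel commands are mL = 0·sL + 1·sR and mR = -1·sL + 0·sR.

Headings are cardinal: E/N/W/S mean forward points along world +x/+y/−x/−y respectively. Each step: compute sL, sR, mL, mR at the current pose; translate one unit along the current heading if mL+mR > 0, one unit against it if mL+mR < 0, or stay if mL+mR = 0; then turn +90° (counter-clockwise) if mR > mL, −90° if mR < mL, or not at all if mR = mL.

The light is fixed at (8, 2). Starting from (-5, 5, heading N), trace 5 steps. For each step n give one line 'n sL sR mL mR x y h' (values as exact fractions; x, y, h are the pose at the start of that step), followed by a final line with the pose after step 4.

n=0: pose=(-5,5,N); sL=60/281, sR=12/25; mL=12/25, mR=-60/281; mL+mR=1872/7025 → advance +1; mR−mL=-4872/7025 → turn -1·90°
n=1: pose=(-5,6,E); sL=6/17, sR=30/61; mL=30/61, mR=-6/17; mL+mR=144/1037 → advance +1; mR−mL=-876/1037 → turn -1·90°
n=2: pose=(-4,6,S); sL=12/17, sR=60/229; mL=60/229, mR=-12/17; mL+mR=-1728/3893 → advance -1; mR−mL=-3768/3893 → turn -1·90°
n=3: pose=(-4,7,W); sL=3/10, sR=3/13; mL=3/13, mR=-3/10; mL+mR=-9/130 → advance -1; mR−mL=-69/130 → turn -1·90°
n=4: pose=(-3,7,N); sL=12/49, sR=60/113; mL=60/113, mR=-12/49; mL+mR=1584/5537 → advance +1; mR−mL=-4296/5537 → turn -1·90°

0 60/281 12/25 12/25 -60/281 -5 5 N
1 6/17 30/61 30/61 -6/17 -5 6 E
2 12/17 60/229 60/229 -12/17 -4 6 S
3 3/10 3/13 3/13 -3/10 -4 7 W
4 12/49 60/113 60/113 -12/49 -3 7 N
final -3 8 E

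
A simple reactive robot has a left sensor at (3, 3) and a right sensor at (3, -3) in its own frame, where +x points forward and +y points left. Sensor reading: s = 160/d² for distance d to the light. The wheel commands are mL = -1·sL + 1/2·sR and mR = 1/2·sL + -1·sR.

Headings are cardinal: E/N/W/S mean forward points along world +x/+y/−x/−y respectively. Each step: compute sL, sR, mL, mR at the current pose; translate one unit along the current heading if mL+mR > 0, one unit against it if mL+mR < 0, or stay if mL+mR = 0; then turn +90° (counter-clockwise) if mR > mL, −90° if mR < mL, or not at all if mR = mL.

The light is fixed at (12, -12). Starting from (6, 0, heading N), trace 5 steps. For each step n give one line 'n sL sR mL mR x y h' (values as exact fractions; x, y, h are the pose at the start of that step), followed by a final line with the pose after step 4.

0 80/153 80/117 -40/221 -280/663 6 0 N
1 32/41 160/73 944/2993 -5392/2993 6 -1 E
2 2 40/41 -62/41 1/41 5 -1 S
3 160/241 160/97 3760/23377 -30800/23377 5 0 E
4 80/53 80/101 -5960/5353 -200/5353 4 0 S
final 4 1 E

n=0: pose=(6,0,N); sL=80/153, sR=80/117; mL=-40/221, mR=-280/663; mL+mR=-400/663 → advance -1; mR−mL=-160/663 → turn -1·90°
n=1: pose=(6,-1,E); sL=32/41, sR=160/73; mL=944/2993, mR=-5392/2993; mL+mR=-4448/2993 → advance -1; mR−mL=-6336/2993 → turn -1·90°
n=2: pose=(5,-1,S); sL=2, sR=40/41; mL=-62/41, mR=1/41; mL+mR=-61/41 → advance -1; mR−mL=63/41 → turn +1·90°
n=3: pose=(5,0,E); sL=160/241, sR=160/97; mL=3760/23377, mR=-30800/23377; mL+mR=-27040/23377 → advance -1; mR−mL=-34560/23377 → turn -1·90°
n=4: pose=(4,0,S); sL=80/53, sR=80/101; mL=-5960/5353, mR=-200/5353; mL+mR=-6160/5353 → advance -1; mR−mL=5760/5353 → turn +1·90°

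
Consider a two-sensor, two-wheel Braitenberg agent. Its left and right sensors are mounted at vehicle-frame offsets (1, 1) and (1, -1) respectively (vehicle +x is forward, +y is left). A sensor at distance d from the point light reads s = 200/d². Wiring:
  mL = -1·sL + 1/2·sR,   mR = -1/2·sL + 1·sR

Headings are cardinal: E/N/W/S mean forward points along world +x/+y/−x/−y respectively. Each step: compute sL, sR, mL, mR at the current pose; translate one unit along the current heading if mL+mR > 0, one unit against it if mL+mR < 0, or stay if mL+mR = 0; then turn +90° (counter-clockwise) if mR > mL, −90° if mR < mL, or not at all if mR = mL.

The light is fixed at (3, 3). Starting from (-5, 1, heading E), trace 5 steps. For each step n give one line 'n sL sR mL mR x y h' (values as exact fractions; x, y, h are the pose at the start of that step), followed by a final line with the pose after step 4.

n=0: pose=(-5,1,E); sL=4, sR=100/29; mL=-66/29, mR=42/29; mL+mR=-24/29 → advance -1; mR−mL=108/29 → turn +1·90°
n=1: pose=(-6,1,N); sL=200/101, sR=40/13; mL=-580/1313, mR=2740/1313; mL+mR=2160/1313 → advance +1; mR−mL=3320/1313 → turn +1·90°
n=2: pose=(-6,2,W); sL=25/13, sR=2; mL=-12/13, mR=27/26; mL+mR=3/26 → advance +1; mR−mL=51/26 → turn +1·90°
n=3: pose=(-7,2,S); sL=40/17, sR=8/5; mL=-132/85, mR=36/85; mL+mR=-96/85 → advance -1; mR−mL=168/85 → turn +1·90°
n=4: pose=(-7,3,E); sL=100/41, sR=100/41; mL=-50/41, mR=50/41; mL+mR=0 → advance +0; mR−mL=100/41 → turn +1·90°

0 4 100/29 -66/29 42/29 -5 1 E
1 200/101 40/13 -580/1313 2740/1313 -6 1 N
2 25/13 2 -12/13 27/26 -6 2 W
3 40/17 8/5 -132/85 36/85 -7 2 S
4 100/41 100/41 -50/41 50/41 -7 3 E
final -7 3 N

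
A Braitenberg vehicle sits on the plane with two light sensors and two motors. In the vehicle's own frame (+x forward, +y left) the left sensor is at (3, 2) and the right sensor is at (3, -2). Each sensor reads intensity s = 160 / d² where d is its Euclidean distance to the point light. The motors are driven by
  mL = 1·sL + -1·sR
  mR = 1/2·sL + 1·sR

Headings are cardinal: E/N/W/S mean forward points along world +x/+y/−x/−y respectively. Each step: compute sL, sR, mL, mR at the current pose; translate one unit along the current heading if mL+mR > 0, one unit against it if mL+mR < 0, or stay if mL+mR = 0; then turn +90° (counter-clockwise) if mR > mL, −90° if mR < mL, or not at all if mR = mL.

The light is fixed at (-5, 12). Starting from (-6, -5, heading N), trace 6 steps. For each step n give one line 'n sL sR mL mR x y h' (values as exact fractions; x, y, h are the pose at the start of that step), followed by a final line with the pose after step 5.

n=0: pose=(-6,-5,N); sL=32/41, sR=160/197; mL=-256/8077, mR=9712/8077; mL+mR=48/41 → advance +1; mR−mL=9968/8077 → turn +1·90°
n=1: pose=(-6,-4,W); sL=8/17, sR=40/53; mL=-256/901, mR=892/901; mL+mR=12/17 → advance +1; mR−mL=1148/901 → turn +1·90°
n=2: pose=(-7,-4,S); sL=160/361, sR=160/377; mL=2560/136097, mR=87920/136097; mL+mR=240/361 → advance +1; mR−mL=85360/136097 → turn +1·90°
n=3: pose=(-7,-5,E); sL=80/113, sR=80/181; mL=5440/20453, mR=16280/20453; mL+mR=120/113 → advance +1; mR−mL=10840/20453 → turn +1·90°
n=4: pose=(-6,-5,N); sL=32/41, sR=160/197; mL=-256/8077, mR=9712/8077; mL+mR=48/41 → advance +1; mR−mL=9968/8077 → turn +1·90°
n=5: pose=(-6,-4,W); sL=8/17, sR=40/53; mL=-256/901, mR=892/901; mL+mR=12/17 → advance +1; mR−mL=1148/901 → turn +1·90°

0 32/41 160/197 -256/8077 9712/8077 -6 -5 N
1 8/17 40/53 -256/901 892/901 -6 -4 W
2 160/361 160/377 2560/136097 87920/136097 -7 -4 S
3 80/113 80/181 5440/20453 16280/20453 -7 -5 E
4 32/41 160/197 -256/8077 9712/8077 -6 -5 N
5 8/17 40/53 -256/901 892/901 -6 -4 W
final -7 -4 S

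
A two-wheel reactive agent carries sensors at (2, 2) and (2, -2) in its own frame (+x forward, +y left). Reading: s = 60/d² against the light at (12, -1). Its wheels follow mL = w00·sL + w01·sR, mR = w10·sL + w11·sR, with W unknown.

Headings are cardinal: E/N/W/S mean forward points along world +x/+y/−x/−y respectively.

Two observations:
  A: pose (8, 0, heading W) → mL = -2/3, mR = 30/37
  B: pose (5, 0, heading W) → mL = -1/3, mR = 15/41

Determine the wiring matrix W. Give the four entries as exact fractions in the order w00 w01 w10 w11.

obs A: pose=(8,0,W) → sL=60/37, sR=4/3, mL=-2/3, mR=30/37
obs B: pose=(5,0,W) → sL=30/41, sR=2/3, mL=-1/3, mR=15/41
sensor matrix S = [[60/37, 4/3], [30/41, 2/3]]; det S = 160/1517
solve [mL_A; mL_B] = S·[w00; w01] and [mR_A; mR_B] = S·[w10; w11]:
  w00 = 0, w01 = -1/2, w10 = 1/2, w11 = 0

0 -1/2 1/2 0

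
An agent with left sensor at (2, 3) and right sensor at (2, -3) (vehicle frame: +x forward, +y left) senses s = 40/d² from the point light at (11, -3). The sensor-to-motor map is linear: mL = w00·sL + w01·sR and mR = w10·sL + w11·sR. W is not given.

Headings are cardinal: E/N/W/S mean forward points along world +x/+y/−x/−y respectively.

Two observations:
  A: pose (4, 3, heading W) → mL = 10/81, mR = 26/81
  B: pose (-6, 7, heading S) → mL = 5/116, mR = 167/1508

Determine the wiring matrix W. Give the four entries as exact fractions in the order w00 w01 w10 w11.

obs A: pose=(4,3,W) → sL=4/9, sR=20/81, mL=10/81, mR=26/81
obs B: pose=(-6,7,S) → sL=2/13, sR=5/58, mL=5/116, mR=167/1508
sensor matrix S = [[4/9, 20/81], [2/13, 5/58]]; det S = 10/30537
solve [mL_A; mL_B] = S·[w00; w01] and [mR_A; mR_B] = S·[w10; w11]:
  w00 = 0, w01 = 1/2, w10 = 1, w11 = -1/2

0 1/2 1 -1/2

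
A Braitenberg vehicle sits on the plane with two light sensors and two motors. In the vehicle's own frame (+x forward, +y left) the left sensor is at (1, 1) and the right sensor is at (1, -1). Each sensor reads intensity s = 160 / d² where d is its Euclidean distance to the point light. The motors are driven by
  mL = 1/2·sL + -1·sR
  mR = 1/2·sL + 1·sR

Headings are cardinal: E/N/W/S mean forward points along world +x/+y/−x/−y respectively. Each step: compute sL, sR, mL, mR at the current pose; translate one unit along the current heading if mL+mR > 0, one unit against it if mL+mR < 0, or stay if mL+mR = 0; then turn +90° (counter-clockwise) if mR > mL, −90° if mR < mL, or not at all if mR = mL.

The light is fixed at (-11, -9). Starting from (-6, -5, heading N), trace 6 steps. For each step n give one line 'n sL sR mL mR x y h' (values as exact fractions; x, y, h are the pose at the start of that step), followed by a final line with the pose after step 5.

0 160/41 160/61 -1680/2501 11440/2501 -6 -5 N
1 5 40/13 -15/26 145/26 -6 -4 W
2 160/41 32/5 -912/205 1712/205 -7 -4 S
3 16/5 80/17 -264/85 536/85 -7 -5 E
4 160/41 160/61 -1680/2501 11440/2501 -6 -5 N
5 5 40/13 -15/26 145/26 -6 -4 W
final -7 -4 S

n=0: pose=(-6,-5,N); sL=160/41, sR=160/61; mL=-1680/2501, mR=11440/2501; mL+mR=160/41 → advance +1; mR−mL=320/61 → turn +1·90°
n=1: pose=(-6,-4,W); sL=5, sR=40/13; mL=-15/26, mR=145/26; mL+mR=5 → advance +1; mR−mL=80/13 → turn +1·90°
n=2: pose=(-7,-4,S); sL=160/41, sR=32/5; mL=-912/205, mR=1712/205; mL+mR=160/41 → advance +1; mR−mL=64/5 → turn +1·90°
n=3: pose=(-7,-5,E); sL=16/5, sR=80/17; mL=-264/85, mR=536/85; mL+mR=16/5 → advance +1; mR−mL=160/17 → turn +1·90°
n=4: pose=(-6,-5,N); sL=160/41, sR=160/61; mL=-1680/2501, mR=11440/2501; mL+mR=160/41 → advance +1; mR−mL=320/61 → turn +1·90°
n=5: pose=(-6,-4,W); sL=5, sR=40/13; mL=-15/26, mR=145/26; mL+mR=5 → advance +1; mR−mL=80/13 → turn +1·90°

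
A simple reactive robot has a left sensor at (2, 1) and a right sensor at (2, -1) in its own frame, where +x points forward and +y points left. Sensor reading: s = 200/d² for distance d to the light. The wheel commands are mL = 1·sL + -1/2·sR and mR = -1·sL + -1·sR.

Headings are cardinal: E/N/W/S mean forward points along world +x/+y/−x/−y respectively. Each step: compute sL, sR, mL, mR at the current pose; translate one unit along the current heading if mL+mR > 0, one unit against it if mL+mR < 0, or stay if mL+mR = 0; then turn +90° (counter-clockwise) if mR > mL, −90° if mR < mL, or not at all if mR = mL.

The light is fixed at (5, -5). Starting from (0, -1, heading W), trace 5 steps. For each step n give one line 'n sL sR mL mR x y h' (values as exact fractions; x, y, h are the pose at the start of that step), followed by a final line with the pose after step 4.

n=0: pose=(0,-1,W); sL=100/29, sR=100/37; mL=2250/1073, mR=-6600/1073; mL+mR=-150/37 → advance -1; mR−mL=-8850/1073 → turn -1·90°
n=1: pose=(1,-1,N); sL=200/61, sR=40/9; mL=580/549, mR=-4240/549; mL+mR=-20/3 → advance -1; mR−mL=-4820/549 → turn -1·90°
n=2: pose=(1,-2,E); sL=10, sR=25; mL=-5/2, mR=-35; mL+mR=-75/2 → advance -1; mR−mL=-65/2 → turn -1·90°
n=3: pose=(0,-2,S); sL=200/17, sR=200/37; mL=5700/629, mR=-10800/629; mL+mR=-300/37 → advance -1; mR−mL=-16500/629 → turn -1·90°
n=4: pose=(0,-1,W); sL=100/29, sR=100/37; mL=2250/1073, mR=-6600/1073; mL+mR=-150/37 → advance -1; mR−mL=-8850/1073 → turn -1·90°

0 100/29 100/37 2250/1073 -6600/1073 0 -1 W
1 200/61 40/9 580/549 -4240/549 1 -1 N
2 10 25 -5/2 -35 1 -2 E
3 200/17 200/37 5700/629 -10800/629 0 -2 S
4 100/29 100/37 2250/1073 -6600/1073 0 -1 W
final 1 -1 N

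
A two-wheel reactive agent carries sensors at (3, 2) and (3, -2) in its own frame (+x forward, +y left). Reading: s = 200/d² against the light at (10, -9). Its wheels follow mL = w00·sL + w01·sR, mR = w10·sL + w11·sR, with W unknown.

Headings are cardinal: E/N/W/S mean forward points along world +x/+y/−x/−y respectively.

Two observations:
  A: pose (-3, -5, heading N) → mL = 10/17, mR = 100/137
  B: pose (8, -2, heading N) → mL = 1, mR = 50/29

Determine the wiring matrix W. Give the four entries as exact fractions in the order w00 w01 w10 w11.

obs A: pose=(-3,-5,N) → sL=100/137, sR=20/17, mL=10/17, mR=100/137
obs B: pose=(8,-2,N) → sL=50/29, sR=2, mL=1, mR=50/29
sensor matrix S = [[100/137, 20/17], [50/29, 2]]; det S = -38400/67541
solve [mL_A; mL_B] = S·[w00; w01] and [mR_A; mR_B] = S·[w10; w11]:
  w00 = 0, w01 = 1/2, w10 = 1, w11 = 0

0 1/2 1 0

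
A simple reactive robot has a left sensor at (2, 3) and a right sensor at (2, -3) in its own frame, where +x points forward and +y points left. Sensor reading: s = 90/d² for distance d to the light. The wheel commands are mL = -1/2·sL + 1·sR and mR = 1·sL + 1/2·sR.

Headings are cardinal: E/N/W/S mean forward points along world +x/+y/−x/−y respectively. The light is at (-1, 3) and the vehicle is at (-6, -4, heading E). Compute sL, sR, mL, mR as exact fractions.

left sensor world pos  = (-4, -1); dL² = 25
right sensor world pos = (-4, -7); dR² = 109
sL = 90/25 = 18/5
sR = 90/109 = 90/109
mL = -1/2·sL + 1·sR = -531/545
mR = 1·sL + 1/2·sR = 2187/545

18/5 90/109 -531/545 2187/545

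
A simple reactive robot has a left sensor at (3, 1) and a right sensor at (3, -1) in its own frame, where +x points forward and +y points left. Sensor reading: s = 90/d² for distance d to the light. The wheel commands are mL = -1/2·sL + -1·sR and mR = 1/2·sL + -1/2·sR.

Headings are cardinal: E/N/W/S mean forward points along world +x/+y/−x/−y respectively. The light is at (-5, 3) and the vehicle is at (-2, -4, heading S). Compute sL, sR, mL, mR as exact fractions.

45/58 45/52 -945/754 -135/3016

left sensor world pos  = (-1, -7); dL² = 116
right sensor world pos = (-3, -7); dR² = 104
sL = 90/116 = 45/58
sR = 90/104 = 45/52
mL = -1/2·sL + -1·sR = -945/754
mR = 1/2·sL + -1/2·sR = -135/3016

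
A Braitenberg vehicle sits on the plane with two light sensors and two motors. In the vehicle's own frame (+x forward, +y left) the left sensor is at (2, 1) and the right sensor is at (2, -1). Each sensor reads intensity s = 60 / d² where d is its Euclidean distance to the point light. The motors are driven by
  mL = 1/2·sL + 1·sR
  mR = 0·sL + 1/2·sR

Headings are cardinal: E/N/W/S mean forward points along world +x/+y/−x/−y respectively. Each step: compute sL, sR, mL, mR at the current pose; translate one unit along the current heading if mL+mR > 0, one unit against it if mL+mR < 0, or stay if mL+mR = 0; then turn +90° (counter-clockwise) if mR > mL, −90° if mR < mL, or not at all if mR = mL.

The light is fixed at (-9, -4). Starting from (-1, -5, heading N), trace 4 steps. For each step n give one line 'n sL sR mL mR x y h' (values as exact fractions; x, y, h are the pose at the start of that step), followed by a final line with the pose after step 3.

0 6/5 30/41 273/205 15/41 -1 -5 N
1 60/101 60/101 90/101 30/101 -1 -4 E
2 15/26 15/17 1035/884 15/34 0 -4 S
3 60/53 60/49 4650/2597 30/49 0 -5 W
final -1 -5 N

n=0: pose=(-1,-5,N); sL=6/5, sR=30/41; mL=273/205, mR=15/41; mL+mR=348/205 → advance +1; mR−mL=-198/205 → turn -1·90°
n=1: pose=(-1,-4,E); sL=60/101, sR=60/101; mL=90/101, mR=30/101; mL+mR=120/101 → advance +1; mR−mL=-60/101 → turn -1·90°
n=2: pose=(0,-4,S); sL=15/26, sR=15/17; mL=1035/884, mR=15/34; mL+mR=1425/884 → advance +1; mR−mL=-645/884 → turn -1·90°
n=3: pose=(0,-5,W); sL=60/53, sR=60/49; mL=4650/2597, mR=30/49; mL+mR=6240/2597 → advance +1; mR−mL=-3060/2597 → turn -1·90°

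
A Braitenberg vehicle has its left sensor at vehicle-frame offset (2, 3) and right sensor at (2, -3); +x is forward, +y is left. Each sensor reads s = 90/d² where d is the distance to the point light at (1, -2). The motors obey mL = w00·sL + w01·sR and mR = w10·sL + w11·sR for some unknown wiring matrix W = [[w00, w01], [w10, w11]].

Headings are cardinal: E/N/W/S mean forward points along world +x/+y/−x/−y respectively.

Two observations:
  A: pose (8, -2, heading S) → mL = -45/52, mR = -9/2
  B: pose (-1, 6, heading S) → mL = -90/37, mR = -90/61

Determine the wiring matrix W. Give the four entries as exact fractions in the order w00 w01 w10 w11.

-1 0 0 -1

obs A: pose=(8,-2,S) → sL=45/52, sR=9/2, mL=-45/52, mR=-9/2
obs B: pose=(-1,6,S) → sL=90/37, sR=90/61, mL=-90/37, mR=-90/61
sensor matrix S = [[45/52, 9/2], [90/37, 90/61]]; det S = -567405/58682
solve [mL_A; mL_B] = S·[w00; w01] and [mR_A; mR_B] = S·[w10; w11]:
  w00 = -1, w01 = 0, w10 = 0, w11 = -1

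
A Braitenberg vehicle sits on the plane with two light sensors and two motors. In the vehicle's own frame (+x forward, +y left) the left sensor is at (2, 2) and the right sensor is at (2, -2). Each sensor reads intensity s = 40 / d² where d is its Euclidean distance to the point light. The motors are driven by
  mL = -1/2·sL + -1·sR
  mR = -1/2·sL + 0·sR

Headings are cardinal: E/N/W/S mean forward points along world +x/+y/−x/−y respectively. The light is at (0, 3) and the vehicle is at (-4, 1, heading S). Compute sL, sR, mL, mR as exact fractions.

2 10/13 -23/13 -1

left sensor world pos  = (-2, -1); dL² = 20
right sensor world pos = (-6, -1); dR² = 52
sL = 40/20 = 2
sR = 40/52 = 10/13
mL = -1/2·sL + -1·sR = -23/13
mR = -1/2·sL + 0·sR = -1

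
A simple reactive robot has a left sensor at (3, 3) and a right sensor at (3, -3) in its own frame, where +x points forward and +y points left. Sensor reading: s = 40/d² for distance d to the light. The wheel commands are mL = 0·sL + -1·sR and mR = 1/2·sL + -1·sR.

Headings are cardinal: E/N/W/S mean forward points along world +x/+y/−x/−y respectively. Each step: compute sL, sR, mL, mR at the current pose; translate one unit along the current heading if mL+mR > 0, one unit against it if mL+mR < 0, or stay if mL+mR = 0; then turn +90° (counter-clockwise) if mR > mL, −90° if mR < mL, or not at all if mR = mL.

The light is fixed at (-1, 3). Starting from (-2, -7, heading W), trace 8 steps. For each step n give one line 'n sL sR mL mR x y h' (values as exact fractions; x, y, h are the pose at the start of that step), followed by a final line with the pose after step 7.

n=0: pose=(-2,-7,W); sL=8/37, sR=8/13; mL=-8/13, mR=-244/481; mL+mR=-540/481 → advance -1; mR−mL=4/37 → turn +1·90°
n=1: pose=(-1,-7,S); sL=20/89, sR=20/89; mL=-20/89, mR=-10/89; mL+mR=-30/89 → advance -1; mR−mL=10/89 → turn +1·90°
n=2: pose=(-1,-6,E); sL=8/9, sR=40/153; mL=-40/153, mR=28/153; mL+mR=-4/51 → advance -1; mR−mL=4/9 → turn +1·90°
n=3: pose=(-2,-6,N); sL=10/13, sR=1; mL=-1, mR=-8/13; mL+mR=-21/13 → advance -1; mR−mL=5/13 → turn +1·90°
n=4: pose=(-2,-7,W); sL=8/37, sR=8/13; mL=-8/13, mR=-244/481; mL+mR=-540/481 → advance -1; mR−mL=4/37 → turn +1·90°
n=5: pose=(-1,-7,S); sL=20/89, sR=20/89; mL=-20/89, mR=-10/89; mL+mR=-30/89 → advance -1; mR−mL=10/89 → turn +1·90°
n=6: pose=(-1,-6,E); sL=8/9, sR=40/153; mL=-40/153, mR=28/153; mL+mR=-4/51 → advance -1; mR−mL=4/9 → turn +1·90°
n=7: pose=(-2,-6,N); sL=10/13, sR=1; mL=-1, mR=-8/13; mL+mR=-21/13 → advance -1; mR−mL=5/13 → turn +1·90°

0 8/37 8/13 -8/13 -244/481 -2 -7 W
1 20/89 20/89 -20/89 -10/89 -1 -7 S
2 8/9 40/153 -40/153 28/153 -1 -6 E
3 10/13 1 -1 -8/13 -2 -6 N
4 8/37 8/13 -8/13 -244/481 -2 -7 W
5 20/89 20/89 -20/89 -10/89 -1 -7 S
6 8/9 40/153 -40/153 28/153 -1 -6 E
7 10/13 1 -1 -8/13 -2 -6 N
final -2 -7 W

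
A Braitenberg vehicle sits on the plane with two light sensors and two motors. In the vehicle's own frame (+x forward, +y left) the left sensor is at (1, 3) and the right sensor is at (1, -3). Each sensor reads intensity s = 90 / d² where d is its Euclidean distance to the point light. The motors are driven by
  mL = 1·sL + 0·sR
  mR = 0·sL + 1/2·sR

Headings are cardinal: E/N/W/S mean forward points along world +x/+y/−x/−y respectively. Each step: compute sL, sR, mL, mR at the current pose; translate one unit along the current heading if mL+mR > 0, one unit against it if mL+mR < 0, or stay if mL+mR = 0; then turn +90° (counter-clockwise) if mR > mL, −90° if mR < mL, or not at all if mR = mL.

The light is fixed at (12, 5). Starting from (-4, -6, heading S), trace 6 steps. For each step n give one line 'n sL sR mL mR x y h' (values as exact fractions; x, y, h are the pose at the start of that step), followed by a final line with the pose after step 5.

n=0: pose=(-4,-6,S); sL=90/313, sR=18/101; mL=90/313, mR=9/101; mL+mR=11907/31613 → advance +1; mR−mL=-6273/31613 → turn -1·90°
n=1: pose=(-4,-7,W); sL=45/257, sR=9/37; mL=45/257, mR=9/74; mL+mR=5643/19018 → advance +1; mR−mL=-1017/19018 → turn -1·90°
n=2: pose=(-5,-7,N); sL=90/521, sR=90/317; mL=90/521, mR=45/317; mL+mR=51975/165157 → advance +1; mR−mL=-5085/165157 → turn -1·90°
n=3: pose=(-5,-6,E); sL=9/32, sR=45/226; mL=9/32, mR=45/452; mL+mR=1377/3616 → advance +1; mR−mL=-657/3616 → turn -1·90°
n=4: pose=(-4,-6,S); sL=90/313, sR=18/101; mL=90/313, mR=9/101; mL+mR=11907/31613 → advance +1; mR−mL=-6273/31613 → turn -1·90°
n=5: pose=(-4,-7,W); sL=45/257, sR=9/37; mL=45/257, mR=9/74; mL+mR=5643/19018 → advance +1; mR−mL=-1017/19018 → turn -1·90°

0 90/313 18/101 90/313 9/101 -4 -6 S
1 45/257 9/37 45/257 9/74 -4 -7 W
2 90/521 90/317 90/521 45/317 -5 -7 N
3 9/32 45/226 9/32 45/452 -5 -6 E
4 90/313 18/101 90/313 9/101 -4 -6 S
5 45/257 9/37 45/257 9/74 -4 -7 W
final -5 -7 N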